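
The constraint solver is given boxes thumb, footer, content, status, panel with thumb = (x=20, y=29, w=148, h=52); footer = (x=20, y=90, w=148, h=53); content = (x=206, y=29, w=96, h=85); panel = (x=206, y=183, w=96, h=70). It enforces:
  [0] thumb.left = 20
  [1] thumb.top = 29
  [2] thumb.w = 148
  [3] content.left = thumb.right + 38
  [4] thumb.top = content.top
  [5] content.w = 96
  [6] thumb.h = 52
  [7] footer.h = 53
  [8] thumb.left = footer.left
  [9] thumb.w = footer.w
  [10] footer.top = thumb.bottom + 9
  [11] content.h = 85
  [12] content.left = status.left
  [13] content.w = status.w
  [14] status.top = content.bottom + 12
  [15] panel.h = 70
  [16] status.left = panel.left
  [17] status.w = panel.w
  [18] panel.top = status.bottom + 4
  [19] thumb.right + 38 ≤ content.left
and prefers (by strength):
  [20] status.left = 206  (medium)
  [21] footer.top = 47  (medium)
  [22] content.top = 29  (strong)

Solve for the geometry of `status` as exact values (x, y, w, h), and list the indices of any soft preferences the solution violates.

1. status.x = 206  [content.left = status.left]
2. status.w = 96  [content.w = status.w]
3. status.y = 126  [status.top = content.bottom + 12]
4. status.h = 53  [panel.top = status.bottom + 4]

status = (x=206, y=126, w=96, h=53)
violated soft preferences: 21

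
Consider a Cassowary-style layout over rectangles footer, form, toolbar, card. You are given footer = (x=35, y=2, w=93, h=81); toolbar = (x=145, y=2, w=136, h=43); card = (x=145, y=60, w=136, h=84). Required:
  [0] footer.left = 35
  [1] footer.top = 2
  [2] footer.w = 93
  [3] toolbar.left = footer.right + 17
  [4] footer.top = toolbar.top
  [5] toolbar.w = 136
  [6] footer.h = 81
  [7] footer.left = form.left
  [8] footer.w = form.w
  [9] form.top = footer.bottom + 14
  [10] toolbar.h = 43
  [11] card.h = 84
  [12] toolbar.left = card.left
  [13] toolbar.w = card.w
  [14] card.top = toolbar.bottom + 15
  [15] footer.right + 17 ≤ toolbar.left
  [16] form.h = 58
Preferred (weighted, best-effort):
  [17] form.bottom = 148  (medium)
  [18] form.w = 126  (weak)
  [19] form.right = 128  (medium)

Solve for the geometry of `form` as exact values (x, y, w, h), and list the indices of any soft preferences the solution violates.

form = (x=35, y=97, w=93, h=58)
violated soft preferences: 17, 18

1. form.x = 35  [footer.left = form.left]
2. form.w = 93  [footer.w = form.w]
3. form.y = 97  [form.top = footer.bottom + 14]
4. form.h = 58  [form.h = 58]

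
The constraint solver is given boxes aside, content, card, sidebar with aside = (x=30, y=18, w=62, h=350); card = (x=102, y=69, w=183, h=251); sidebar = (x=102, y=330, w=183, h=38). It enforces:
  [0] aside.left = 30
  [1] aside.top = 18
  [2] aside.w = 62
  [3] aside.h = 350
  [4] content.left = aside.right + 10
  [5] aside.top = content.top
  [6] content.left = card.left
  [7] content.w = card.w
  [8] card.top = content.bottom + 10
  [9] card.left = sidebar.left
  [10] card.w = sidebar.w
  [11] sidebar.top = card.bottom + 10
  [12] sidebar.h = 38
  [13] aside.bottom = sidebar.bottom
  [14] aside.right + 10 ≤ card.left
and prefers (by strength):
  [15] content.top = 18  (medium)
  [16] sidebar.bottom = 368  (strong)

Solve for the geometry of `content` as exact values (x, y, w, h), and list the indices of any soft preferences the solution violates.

content = (x=102, y=18, w=183, h=41)
violated soft preferences: none

1. content.x = 102  [content.left = aside.right + 10]
2. content.y = 18  [aside.top = content.top]
3. content.w = 183  [content.w = card.w]
4. content.h = 41  [card.top = content.bottom + 10]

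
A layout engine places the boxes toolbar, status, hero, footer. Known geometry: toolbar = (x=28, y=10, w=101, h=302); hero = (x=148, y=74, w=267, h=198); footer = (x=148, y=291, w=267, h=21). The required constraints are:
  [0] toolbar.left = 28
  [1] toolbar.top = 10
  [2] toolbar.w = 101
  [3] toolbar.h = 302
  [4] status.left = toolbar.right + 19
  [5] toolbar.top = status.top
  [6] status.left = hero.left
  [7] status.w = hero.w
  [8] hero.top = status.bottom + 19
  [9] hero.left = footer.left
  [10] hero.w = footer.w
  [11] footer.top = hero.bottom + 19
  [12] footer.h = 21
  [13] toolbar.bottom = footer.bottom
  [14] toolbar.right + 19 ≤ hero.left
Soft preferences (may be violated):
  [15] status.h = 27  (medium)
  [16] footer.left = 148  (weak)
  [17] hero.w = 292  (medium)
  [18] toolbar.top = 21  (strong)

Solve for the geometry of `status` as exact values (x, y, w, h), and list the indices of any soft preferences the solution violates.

status = (x=148, y=10, w=267, h=45)
violated soft preferences: 15, 17, 18

1. status.x = 148  [status.left = toolbar.right + 19]
2. status.y = 10  [toolbar.top = status.top]
3. status.w = 267  [status.w = hero.w]
4. status.h = 45  [hero.top = status.bottom + 19]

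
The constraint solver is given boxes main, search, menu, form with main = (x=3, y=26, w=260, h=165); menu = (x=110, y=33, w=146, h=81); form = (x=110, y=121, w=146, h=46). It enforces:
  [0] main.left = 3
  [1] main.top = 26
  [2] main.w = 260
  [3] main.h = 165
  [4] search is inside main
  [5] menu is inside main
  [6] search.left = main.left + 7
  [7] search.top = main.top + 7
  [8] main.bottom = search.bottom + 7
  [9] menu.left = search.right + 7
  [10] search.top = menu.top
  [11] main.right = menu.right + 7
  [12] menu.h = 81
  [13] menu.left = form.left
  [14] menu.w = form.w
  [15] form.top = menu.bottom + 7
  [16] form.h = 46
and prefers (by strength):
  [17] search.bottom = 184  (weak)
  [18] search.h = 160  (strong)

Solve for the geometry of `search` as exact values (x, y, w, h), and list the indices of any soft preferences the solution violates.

search = (x=10, y=33, w=93, h=151)
violated soft preferences: 18

1. search.x = 10  [search.left = main.left + 7]
2. search.y = 33  [search.top = main.top + 7]
3. search.h = 151  [main.bottom = search.bottom + 7]
4. search.w = 93  [menu.left = search.right + 7]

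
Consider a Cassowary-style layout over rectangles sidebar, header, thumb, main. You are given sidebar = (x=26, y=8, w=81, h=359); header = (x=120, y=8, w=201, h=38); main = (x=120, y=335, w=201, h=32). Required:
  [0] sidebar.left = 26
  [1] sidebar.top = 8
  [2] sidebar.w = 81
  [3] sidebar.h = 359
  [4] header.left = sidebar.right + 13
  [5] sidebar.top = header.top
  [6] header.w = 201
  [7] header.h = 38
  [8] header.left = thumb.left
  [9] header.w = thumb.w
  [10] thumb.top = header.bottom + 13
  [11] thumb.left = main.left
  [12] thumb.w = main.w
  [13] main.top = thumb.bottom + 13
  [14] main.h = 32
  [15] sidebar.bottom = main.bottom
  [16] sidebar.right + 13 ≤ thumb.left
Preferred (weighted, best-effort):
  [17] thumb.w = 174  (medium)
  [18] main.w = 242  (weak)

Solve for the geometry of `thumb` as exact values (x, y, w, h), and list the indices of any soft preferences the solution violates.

1. thumb.x = 120  [header.left = thumb.left]
2. thumb.w = 201  [header.w = thumb.w]
3. thumb.y = 59  [thumb.top = header.bottom + 13]
4. thumb.h = 263  [main.top = thumb.bottom + 13]

thumb = (x=120, y=59, w=201, h=263)
violated soft preferences: 17, 18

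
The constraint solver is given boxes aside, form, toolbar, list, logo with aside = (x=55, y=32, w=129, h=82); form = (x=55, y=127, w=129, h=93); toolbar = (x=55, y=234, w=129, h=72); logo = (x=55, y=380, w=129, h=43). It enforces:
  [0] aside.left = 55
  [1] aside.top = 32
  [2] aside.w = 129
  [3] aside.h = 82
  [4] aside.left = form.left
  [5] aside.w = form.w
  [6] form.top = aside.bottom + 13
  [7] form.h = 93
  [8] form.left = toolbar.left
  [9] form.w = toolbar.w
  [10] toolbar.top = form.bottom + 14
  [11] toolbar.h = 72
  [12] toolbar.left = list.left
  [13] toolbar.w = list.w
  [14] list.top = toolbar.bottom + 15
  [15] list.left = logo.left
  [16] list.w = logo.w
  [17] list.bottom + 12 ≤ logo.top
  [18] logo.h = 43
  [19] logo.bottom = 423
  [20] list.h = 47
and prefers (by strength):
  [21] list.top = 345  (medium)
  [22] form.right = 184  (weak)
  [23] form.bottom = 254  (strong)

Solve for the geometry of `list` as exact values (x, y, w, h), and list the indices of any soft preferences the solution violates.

list = (x=55, y=321, w=129, h=47)
violated soft preferences: 21, 23

1. list.x = 55  [toolbar.left = list.left]
2. list.w = 129  [toolbar.w = list.w]
3. list.y = 321  [list.top = toolbar.bottom + 15]
4. list.h = 47  [list.h = 47]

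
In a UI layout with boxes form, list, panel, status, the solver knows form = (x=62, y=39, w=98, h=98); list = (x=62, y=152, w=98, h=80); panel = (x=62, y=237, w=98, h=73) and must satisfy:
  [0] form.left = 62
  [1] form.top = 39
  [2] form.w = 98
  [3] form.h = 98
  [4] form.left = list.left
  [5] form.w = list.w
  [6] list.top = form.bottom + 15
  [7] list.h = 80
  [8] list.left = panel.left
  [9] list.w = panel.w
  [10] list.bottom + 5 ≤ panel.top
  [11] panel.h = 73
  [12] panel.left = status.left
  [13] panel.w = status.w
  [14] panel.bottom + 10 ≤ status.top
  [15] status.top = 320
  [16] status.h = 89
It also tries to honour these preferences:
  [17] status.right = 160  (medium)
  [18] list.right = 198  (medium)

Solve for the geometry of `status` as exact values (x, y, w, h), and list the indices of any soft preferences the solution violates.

1. status.x = 62  [panel.left = status.left]
2. status.w = 98  [panel.w = status.w]
3. status.y = 320  [status.top = 320]
4. status.h = 89  [status.h = 89]

status = (x=62, y=320, w=98, h=89)
violated soft preferences: 18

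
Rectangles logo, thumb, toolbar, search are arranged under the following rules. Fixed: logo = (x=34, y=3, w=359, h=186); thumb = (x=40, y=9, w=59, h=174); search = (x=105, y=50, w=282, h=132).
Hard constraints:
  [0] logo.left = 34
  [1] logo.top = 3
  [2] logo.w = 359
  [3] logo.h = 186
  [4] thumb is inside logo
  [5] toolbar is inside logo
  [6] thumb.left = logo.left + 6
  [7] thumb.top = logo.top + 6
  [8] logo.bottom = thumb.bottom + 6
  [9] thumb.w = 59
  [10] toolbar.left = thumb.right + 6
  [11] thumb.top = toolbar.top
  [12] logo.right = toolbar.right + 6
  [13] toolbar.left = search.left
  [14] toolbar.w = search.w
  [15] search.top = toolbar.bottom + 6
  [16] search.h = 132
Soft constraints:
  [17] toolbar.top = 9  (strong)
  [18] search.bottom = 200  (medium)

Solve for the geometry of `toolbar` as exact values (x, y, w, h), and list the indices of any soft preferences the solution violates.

toolbar = (x=105, y=9, w=282, h=35)
violated soft preferences: 18

1. toolbar.x = 105  [toolbar.left = thumb.right + 6]
2. toolbar.y = 9  [thumb.top = toolbar.top]
3. toolbar.w = 282  [logo.right = toolbar.right + 6]
4. toolbar.h = 35  [search.top = toolbar.bottom + 6]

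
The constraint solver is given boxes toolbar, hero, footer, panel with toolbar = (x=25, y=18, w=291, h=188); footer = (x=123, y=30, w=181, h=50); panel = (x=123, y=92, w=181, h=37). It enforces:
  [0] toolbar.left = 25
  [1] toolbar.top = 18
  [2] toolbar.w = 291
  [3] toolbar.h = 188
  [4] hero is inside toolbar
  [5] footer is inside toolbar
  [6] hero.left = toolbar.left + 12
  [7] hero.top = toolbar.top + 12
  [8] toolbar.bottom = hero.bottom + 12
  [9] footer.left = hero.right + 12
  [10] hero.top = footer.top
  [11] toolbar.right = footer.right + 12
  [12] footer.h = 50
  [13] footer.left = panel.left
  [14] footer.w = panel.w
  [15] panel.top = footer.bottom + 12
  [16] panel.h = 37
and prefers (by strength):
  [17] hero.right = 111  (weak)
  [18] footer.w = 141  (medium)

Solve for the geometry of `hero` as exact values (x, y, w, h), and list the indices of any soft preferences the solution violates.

1. hero.x = 37  [hero.left = toolbar.left + 12]
2. hero.y = 30  [hero.top = toolbar.top + 12]
3. hero.h = 164  [toolbar.bottom = hero.bottom + 12]
4. hero.w = 74  [footer.left = hero.right + 12]

hero = (x=37, y=30, w=74, h=164)
violated soft preferences: 18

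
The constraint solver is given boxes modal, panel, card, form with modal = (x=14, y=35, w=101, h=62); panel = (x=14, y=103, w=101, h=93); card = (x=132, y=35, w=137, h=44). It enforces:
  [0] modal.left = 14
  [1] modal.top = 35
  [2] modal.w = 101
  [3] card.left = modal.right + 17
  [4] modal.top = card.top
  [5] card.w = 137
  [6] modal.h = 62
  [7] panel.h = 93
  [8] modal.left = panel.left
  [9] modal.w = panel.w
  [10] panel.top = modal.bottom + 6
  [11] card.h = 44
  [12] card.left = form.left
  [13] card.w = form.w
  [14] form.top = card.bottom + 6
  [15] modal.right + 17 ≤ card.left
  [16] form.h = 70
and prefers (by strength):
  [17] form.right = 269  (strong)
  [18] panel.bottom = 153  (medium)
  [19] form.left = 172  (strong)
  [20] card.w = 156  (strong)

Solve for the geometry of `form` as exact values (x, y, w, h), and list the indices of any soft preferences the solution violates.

1. form.x = 132  [card.left = form.left]
2. form.w = 137  [card.w = form.w]
3. form.y = 85  [form.top = card.bottom + 6]
4. form.h = 70  [form.h = 70]

form = (x=132, y=85, w=137, h=70)
violated soft preferences: 18, 19, 20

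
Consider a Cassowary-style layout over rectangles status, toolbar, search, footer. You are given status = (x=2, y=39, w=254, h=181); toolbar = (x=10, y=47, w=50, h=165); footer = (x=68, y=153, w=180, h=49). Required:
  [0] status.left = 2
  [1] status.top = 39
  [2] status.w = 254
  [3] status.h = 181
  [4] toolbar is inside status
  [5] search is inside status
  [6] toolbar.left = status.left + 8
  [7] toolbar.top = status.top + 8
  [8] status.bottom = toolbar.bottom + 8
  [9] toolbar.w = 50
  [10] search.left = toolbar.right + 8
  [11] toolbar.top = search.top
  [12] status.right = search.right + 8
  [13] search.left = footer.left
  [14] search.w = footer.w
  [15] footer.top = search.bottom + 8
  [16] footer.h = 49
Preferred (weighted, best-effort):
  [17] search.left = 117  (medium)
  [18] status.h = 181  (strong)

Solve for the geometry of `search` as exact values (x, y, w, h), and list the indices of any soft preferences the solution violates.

1. search.x = 68  [search.left = toolbar.right + 8]
2. search.y = 47  [toolbar.top = search.top]
3. search.w = 180  [status.right = search.right + 8]
4. search.h = 98  [footer.top = search.bottom + 8]

search = (x=68, y=47, w=180, h=98)
violated soft preferences: 17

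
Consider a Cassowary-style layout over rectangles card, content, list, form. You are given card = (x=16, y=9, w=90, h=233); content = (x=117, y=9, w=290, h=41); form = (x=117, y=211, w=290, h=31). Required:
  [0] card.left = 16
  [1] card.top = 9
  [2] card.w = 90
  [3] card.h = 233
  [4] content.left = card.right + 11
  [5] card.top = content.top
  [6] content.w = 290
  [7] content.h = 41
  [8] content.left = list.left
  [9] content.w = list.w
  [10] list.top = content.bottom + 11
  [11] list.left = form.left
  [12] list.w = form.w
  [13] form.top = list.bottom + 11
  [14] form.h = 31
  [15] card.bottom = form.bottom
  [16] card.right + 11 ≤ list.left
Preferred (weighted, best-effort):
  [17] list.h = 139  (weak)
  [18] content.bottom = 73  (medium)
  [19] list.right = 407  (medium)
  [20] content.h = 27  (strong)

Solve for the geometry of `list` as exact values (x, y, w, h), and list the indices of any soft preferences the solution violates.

1. list.x = 117  [content.left = list.left]
2. list.w = 290  [content.w = list.w]
3. list.y = 61  [list.top = content.bottom + 11]
4. list.h = 139  [form.top = list.bottom + 11]

list = (x=117, y=61, w=290, h=139)
violated soft preferences: 18, 20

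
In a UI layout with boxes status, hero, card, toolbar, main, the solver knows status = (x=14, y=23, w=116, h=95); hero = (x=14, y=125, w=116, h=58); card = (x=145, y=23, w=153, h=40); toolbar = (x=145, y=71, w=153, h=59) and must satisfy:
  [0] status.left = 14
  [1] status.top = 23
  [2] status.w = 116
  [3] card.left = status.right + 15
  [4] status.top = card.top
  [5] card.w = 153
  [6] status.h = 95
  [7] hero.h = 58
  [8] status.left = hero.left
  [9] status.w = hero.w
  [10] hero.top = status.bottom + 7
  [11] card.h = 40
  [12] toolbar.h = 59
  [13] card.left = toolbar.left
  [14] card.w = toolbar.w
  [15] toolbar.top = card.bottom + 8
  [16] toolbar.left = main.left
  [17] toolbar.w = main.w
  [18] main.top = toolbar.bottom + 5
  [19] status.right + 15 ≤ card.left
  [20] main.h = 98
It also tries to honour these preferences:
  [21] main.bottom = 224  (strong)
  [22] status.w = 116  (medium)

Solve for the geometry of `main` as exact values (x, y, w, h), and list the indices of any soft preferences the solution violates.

main = (x=145, y=135, w=153, h=98)
violated soft preferences: 21

1. main.x = 145  [toolbar.left = main.left]
2. main.w = 153  [toolbar.w = main.w]
3. main.y = 135  [main.top = toolbar.bottom + 5]
4. main.h = 98  [main.h = 98]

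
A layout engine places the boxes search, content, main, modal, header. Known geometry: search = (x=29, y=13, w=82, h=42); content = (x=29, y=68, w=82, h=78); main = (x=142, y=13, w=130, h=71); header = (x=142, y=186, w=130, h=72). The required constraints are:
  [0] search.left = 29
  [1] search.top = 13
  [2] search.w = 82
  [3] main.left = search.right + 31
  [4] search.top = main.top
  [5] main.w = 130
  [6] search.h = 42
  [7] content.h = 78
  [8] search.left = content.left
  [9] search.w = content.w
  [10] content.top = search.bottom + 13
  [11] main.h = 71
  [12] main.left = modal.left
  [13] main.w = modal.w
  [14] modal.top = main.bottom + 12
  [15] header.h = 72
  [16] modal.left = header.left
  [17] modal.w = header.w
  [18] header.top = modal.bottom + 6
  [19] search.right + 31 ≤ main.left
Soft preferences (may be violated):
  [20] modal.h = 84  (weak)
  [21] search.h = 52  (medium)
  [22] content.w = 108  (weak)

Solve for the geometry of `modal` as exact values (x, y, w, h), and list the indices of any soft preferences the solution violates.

1. modal.x = 142  [main.left = modal.left]
2. modal.w = 130  [main.w = modal.w]
3. modal.y = 96  [modal.top = main.bottom + 12]
4. modal.h = 84  [header.top = modal.bottom + 6]

modal = (x=142, y=96, w=130, h=84)
violated soft preferences: 21, 22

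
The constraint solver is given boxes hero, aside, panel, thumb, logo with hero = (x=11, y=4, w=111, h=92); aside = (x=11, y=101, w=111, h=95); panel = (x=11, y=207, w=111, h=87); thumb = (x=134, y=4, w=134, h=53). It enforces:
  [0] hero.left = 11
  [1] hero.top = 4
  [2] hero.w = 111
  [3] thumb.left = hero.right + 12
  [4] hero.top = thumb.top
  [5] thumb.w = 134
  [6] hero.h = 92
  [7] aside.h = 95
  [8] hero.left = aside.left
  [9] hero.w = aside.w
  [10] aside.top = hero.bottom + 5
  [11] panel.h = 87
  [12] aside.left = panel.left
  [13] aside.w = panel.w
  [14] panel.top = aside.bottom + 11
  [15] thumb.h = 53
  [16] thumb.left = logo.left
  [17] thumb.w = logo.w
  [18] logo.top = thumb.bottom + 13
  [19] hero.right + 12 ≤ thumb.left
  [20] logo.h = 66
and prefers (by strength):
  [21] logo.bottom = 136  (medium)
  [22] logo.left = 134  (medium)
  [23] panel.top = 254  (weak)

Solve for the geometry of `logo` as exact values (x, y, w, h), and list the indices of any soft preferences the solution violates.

1. logo.x = 134  [thumb.left = logo.left]
2. logo.w = 134  [thumb.w = logo.w]
3. logo.y = 70  [logo.top = thumb.bottom + 13]
4. logo.h = 66  [logo.h = 66]

logo = (x=134, y=70, w=134, h=66)
violated soft preferences: 23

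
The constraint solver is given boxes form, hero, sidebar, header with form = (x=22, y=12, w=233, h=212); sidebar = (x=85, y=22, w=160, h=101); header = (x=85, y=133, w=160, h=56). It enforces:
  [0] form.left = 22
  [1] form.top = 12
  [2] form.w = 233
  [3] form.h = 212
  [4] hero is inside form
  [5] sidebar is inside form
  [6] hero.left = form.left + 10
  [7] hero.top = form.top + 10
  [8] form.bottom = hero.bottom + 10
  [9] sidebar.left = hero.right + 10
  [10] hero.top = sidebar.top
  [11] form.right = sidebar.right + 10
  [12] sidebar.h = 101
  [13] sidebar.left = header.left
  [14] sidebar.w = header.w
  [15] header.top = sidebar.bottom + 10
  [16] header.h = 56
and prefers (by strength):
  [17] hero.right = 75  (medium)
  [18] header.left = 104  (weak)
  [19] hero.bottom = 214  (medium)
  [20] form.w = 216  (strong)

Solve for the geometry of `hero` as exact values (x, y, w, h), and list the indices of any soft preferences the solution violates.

hero = (x=32, y=22, w=43, h=192)
violated soft preferences: 18, 20

1. hero.x = 32  [hero.left = form.left + 10]
2. hero.y = 22  [hero.top = form.top + 10]
3. hero.h = 192  [form.bottom = hero.bottom + 10]
4. hero.w = 43  [sidebar.left = hero.right + 10]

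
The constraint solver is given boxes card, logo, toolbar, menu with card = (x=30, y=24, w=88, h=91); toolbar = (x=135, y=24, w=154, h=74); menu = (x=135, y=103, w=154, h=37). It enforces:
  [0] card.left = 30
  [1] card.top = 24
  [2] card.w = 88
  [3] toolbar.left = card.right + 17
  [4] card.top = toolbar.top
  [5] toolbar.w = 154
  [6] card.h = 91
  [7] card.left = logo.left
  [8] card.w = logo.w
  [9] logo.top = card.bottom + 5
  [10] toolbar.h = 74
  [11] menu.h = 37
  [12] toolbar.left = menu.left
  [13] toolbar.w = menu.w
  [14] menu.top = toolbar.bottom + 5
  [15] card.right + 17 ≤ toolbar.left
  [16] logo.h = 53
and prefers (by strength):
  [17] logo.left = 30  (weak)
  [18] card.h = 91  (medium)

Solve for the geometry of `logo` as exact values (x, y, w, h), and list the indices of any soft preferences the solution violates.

1. logo.x = 30  [card.left = logo.left]
2. logo.w = 88  [card.w = logo.w]
3. logo.y = 120  [logo.top = card.bottom + 5]
4. logo.h = 53  [logo.h = 53]

logo = (x=30, y=120, w=88, h=53)
violated soft preferences: none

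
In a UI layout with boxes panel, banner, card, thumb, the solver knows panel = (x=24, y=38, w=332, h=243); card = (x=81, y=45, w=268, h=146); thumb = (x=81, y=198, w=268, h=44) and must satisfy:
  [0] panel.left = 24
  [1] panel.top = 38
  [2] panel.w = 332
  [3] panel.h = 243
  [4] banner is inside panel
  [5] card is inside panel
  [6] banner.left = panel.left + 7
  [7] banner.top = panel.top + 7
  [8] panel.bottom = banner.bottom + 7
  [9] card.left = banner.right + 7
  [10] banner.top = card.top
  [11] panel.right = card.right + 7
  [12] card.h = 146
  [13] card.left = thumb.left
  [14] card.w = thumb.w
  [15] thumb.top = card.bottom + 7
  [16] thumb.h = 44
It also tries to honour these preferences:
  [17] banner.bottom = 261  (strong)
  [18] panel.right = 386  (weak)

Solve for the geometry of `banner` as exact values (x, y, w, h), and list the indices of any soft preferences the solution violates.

banner = (x=31, y=45, w=43, h=229)
violated soft preferences: 17, 18

1. banner.x = 31  [banner.left = panel.left + 7]
2. banner.y = 45  [banner.top = panel.top + 7]
3. banner.h = 229  [panel.bottom = banner.bottom + 7]
4. banner.w = 43  [card.left = banner.right + 7]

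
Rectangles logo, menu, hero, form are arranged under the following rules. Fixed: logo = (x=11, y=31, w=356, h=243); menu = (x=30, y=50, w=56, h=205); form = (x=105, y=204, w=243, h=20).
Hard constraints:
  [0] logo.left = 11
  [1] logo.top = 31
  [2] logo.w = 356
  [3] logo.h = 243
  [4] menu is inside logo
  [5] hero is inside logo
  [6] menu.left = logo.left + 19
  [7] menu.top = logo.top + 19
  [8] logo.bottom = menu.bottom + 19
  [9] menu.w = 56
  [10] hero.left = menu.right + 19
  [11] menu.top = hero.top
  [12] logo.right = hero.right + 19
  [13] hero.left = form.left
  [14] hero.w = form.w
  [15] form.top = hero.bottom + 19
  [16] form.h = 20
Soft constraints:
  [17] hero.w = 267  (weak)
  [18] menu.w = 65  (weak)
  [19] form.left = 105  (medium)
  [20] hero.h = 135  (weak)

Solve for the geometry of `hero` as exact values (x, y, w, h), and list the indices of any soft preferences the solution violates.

1. hero.x = 105  [hero.left = menu.right + 19]
2. hero.y = 50  [menu.top = hero.top]
3. hero.w = 243  [logo.right = hero.right + 19]
4. hero.h = 135  [form.top = hero.bottom + 19]

hero = (x=105, y=50, w=243, h=135)
violated soft preferences: 17, 18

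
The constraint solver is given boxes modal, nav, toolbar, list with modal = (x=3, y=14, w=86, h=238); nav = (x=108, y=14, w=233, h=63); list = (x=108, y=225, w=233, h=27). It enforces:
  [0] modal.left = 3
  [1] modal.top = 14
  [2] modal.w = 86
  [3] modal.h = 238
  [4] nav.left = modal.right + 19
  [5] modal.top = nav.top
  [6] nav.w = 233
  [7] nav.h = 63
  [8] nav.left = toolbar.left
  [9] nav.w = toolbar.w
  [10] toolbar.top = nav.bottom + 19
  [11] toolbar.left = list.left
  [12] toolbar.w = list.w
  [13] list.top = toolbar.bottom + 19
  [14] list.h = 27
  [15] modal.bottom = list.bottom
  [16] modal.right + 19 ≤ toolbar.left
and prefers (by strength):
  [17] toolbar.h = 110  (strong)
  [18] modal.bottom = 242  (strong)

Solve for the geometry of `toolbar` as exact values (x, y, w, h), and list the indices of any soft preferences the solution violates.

toolbar = (x=108, y=96, w=233, h=110)
violated soft preferences: 18

1. toolbar.x = 108  [nav.left = toolbar.left]
2. toolbar.w = 233  [nav.w = toolbar.w]
3. toolbar.y = 96  [toolbar.top = nav.bottom + 19]
4. toolbar.h = 110  [list.top = toolbar.bottom + 19]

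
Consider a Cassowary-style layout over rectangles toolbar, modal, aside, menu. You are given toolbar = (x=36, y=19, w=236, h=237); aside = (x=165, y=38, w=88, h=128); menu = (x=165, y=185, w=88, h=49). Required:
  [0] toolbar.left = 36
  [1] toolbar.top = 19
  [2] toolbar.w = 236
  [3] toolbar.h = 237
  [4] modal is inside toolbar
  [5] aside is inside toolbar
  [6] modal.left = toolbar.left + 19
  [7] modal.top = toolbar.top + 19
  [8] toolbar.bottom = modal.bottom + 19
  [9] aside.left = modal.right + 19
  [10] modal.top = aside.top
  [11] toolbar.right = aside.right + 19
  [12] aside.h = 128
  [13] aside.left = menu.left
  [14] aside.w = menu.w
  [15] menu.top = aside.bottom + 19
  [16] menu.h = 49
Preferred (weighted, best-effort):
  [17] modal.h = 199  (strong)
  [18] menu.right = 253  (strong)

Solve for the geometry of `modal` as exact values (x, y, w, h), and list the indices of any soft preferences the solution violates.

modal = (x=55, y=38, w=91, h=199)
violated soft preferences: none

1. modal.x = 55  [modal.left = toolbar.left + 19]
2. modal.y = 38  [modal.top = toolbar.top + 19]
3. modal.h = 199  [toolbar.bottom = modal.bottom + 19]
4. modal.w = 91  [aside.left = modal.right + 19]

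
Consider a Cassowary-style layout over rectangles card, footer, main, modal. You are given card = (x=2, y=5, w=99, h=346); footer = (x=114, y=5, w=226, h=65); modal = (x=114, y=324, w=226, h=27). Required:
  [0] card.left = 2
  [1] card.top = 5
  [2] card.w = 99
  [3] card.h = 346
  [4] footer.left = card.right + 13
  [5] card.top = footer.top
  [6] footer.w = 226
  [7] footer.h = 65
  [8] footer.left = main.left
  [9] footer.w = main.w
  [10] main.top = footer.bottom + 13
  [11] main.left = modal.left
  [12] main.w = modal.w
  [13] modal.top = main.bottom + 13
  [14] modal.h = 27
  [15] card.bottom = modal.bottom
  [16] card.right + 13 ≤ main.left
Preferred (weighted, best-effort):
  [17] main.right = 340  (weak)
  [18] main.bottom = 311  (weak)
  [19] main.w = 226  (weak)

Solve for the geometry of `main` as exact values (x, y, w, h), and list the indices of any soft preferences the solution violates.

main = (x=114, y=83, w=226, h=228)
violated soft preferences: none

1. main.x = 114  [footer.left = main.left]
2. main.w = 226  [footer.w = main.w]
3. main.y = 83  [main.top = footer.bottom + 13]
4. main.h = 228  [modal.top = main.bottom + 13]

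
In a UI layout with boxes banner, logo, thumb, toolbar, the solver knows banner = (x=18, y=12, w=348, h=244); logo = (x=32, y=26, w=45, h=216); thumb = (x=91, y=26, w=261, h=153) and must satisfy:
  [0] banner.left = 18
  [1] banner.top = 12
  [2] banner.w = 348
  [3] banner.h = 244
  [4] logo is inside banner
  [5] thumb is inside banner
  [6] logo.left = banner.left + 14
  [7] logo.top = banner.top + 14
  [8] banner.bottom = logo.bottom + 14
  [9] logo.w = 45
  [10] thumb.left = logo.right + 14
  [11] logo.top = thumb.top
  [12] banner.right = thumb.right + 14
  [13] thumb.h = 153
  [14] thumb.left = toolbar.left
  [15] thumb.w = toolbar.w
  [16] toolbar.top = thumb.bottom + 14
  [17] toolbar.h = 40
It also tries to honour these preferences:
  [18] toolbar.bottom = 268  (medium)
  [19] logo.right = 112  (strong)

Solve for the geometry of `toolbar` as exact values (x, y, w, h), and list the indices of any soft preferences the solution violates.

1. toolbar.x = 91  [thumb.left = toolbar.left]
2. toolbar.w = 261  [thumb.w = toolbar.w]
3. toolbar.y = 193  [toolbar.top = thumb.bottom + 14]
4. toolbar.h = 40  [toolbar.h = 40]

toolbar = (x=91, y=193, w=261, h=40)
violated soft preferences: 18, 19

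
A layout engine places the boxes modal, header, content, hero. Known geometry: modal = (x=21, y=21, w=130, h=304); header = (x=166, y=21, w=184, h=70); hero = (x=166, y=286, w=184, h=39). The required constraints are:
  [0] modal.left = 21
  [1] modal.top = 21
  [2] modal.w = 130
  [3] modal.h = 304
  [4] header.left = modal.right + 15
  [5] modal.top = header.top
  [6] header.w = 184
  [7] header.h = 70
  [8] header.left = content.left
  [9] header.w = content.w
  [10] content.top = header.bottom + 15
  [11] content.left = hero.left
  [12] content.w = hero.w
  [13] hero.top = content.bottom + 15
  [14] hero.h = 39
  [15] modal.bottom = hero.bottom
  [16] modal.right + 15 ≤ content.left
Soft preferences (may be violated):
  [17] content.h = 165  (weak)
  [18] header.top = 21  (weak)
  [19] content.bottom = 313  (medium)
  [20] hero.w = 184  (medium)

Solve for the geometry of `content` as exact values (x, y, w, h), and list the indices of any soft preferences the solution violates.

1. content.x = 166  [header.left = content.left]
2. content.w = 184  [header.w = content.w]
3. content.y = 106  [content.top = header.bottom + 15]
4. content.h = 165  [hero.top = content.bottom + 15]

content = (x=166, y=106, w=184, h=165)
violated soft preferences: 19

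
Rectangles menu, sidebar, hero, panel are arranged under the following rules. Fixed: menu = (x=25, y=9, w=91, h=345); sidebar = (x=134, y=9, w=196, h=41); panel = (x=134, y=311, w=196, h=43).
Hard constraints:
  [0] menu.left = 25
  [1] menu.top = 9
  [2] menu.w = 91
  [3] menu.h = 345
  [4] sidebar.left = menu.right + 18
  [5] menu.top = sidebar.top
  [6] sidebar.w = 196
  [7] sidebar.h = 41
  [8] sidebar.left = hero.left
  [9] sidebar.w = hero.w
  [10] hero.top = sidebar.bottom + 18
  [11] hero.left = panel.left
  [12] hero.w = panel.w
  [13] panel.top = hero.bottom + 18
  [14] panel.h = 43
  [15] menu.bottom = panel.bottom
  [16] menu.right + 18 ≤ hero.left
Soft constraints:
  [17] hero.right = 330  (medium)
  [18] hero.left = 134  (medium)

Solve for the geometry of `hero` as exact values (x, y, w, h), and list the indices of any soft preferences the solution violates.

1. hero.x = 134  [sidebar.left = hero.left]
2. hero.w = 196  [sidebar.w = hero.w]
3. hero.y = 68  [hero.top = sidebar.bottom + 18]
4. hero.h = 225  [panel.top = hero.bottom + 18]

hero = (x=134, y=68, w=196, h=225)
violated soft preferences: none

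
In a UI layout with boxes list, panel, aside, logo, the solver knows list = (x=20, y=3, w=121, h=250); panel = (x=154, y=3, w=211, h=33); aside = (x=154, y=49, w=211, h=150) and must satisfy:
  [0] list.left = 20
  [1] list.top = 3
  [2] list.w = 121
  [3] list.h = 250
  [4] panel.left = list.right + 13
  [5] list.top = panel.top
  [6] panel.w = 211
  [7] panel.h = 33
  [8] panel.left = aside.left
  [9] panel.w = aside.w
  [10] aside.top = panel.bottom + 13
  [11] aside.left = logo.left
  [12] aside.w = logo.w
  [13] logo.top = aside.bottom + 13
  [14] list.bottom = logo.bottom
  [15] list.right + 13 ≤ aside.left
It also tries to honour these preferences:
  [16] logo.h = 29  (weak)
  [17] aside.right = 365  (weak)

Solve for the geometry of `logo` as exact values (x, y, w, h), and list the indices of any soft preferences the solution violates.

logo = (x=154, y=212, w=211, h=41)
violated soft preferences: 16

1. logo.x = 154  [aside.left = logo.left]
2. logo.w = 211  [aside.w = logo.w]
3. logo.y = 212  [logo.top = aside.bottom + 13]
4. logo.h = 41  [list.bottom = logo.bottom]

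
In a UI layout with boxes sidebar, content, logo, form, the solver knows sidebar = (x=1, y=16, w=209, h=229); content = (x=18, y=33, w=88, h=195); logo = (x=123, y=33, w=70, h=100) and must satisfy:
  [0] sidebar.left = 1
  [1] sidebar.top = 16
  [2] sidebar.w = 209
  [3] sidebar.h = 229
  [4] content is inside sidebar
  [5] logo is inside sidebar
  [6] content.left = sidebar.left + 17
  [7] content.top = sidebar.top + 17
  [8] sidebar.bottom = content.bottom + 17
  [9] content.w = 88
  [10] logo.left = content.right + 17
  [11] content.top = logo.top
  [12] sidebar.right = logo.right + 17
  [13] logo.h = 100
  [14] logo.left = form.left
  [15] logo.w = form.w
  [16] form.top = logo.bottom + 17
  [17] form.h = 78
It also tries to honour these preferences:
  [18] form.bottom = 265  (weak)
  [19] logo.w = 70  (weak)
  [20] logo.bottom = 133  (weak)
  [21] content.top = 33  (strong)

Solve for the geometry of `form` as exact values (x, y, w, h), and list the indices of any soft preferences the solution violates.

1. form.x = 123  [logo.left = form.left]
2. form.w = 70  [logo.w = form.w]
3. form.y = 150  [form.top = logo.bottom + 17]
4. form.h = 78  [form.h = 78]

form = (x=123, y=150, w=70, h=78)
violated soft preferences: 18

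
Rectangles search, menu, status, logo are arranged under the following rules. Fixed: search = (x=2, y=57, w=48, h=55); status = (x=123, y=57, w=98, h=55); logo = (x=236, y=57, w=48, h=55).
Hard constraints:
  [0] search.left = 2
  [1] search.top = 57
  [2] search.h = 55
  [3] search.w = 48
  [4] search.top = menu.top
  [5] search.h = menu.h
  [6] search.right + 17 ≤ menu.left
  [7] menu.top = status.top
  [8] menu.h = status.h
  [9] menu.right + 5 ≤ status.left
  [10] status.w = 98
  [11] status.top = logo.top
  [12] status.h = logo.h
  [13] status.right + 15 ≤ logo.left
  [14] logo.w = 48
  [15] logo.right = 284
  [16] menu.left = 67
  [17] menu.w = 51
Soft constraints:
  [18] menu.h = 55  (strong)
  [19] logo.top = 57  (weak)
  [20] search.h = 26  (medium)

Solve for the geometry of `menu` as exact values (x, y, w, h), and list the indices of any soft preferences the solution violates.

menu = (x=67, y=57, w=51, h=55)
violated soft preferences: 20

1. menu.y = 57  [search.top = menu.top]
2. menu.h = 55  [search.h = menu.h]
3. menu.x = 67  [menu.left = 67]
4. menu.w = 51  [menu.w = 51]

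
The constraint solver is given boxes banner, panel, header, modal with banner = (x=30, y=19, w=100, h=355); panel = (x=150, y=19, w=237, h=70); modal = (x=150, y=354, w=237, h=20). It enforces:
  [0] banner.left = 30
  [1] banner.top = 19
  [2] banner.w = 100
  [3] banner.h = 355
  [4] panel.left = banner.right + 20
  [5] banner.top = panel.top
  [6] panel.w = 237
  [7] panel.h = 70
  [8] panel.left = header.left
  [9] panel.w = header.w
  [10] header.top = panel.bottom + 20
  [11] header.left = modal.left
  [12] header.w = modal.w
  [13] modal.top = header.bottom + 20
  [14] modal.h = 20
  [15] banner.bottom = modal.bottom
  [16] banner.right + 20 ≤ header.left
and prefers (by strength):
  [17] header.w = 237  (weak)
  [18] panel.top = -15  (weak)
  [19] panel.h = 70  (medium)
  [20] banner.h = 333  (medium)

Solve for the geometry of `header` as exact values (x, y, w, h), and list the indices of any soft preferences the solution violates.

1. header.x = 150  [panel.left = header.left]
2. header.w = 237  [panel.w = header.w]
3. header.y = 109  [header.top = panel.bottom + 20]
4. header.h = 225  [modal.top = header.bottom + 20]

header = (x=150, y=109, w=237, h=225)
violated soft preferences: 18, 20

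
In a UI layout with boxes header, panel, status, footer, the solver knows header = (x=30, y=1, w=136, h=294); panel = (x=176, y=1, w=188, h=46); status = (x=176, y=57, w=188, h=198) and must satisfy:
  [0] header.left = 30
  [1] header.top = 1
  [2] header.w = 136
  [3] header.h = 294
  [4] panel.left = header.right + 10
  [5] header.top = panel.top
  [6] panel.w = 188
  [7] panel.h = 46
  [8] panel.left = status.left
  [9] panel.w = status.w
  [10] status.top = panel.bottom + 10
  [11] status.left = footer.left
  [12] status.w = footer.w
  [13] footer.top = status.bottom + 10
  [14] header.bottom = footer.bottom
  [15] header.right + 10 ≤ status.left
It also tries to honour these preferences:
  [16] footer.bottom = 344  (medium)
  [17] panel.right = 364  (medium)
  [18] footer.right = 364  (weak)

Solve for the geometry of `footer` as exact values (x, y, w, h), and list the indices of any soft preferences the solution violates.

1. footer.x = 176  [status.left = footer.left]
2. footer.w = 188  [status.w = footer.w]
3. footer.y = 265  [footer.top = status.bottom + 10]
4. footer.h = 30  [header.bottom = footer.bottom]

footer = (x=176, y=265, w=188, h=30)
violated soft preferences: 16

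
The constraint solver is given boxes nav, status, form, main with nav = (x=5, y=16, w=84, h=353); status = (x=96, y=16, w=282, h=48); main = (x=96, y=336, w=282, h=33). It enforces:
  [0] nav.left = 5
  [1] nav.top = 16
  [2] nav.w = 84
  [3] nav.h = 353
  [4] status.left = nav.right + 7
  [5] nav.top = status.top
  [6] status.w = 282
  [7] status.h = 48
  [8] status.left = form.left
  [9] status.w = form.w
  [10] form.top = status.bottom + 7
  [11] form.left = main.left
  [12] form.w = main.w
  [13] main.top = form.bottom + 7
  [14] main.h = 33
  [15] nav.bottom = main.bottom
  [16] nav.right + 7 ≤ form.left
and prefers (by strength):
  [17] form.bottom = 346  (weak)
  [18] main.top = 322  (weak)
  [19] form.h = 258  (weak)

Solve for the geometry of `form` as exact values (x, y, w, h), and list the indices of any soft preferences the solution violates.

1. form.x = 96  [status.left = form.left]
2. form.w = 282  [status.w = form.w]
3. form.y = 71  [form.top = status.bottom + 7]
4. form.h = 258  [main.top = form.bottom + 7]

form = (x=96, y=71, w=282, h=258)
violated soft preferences: 17, 18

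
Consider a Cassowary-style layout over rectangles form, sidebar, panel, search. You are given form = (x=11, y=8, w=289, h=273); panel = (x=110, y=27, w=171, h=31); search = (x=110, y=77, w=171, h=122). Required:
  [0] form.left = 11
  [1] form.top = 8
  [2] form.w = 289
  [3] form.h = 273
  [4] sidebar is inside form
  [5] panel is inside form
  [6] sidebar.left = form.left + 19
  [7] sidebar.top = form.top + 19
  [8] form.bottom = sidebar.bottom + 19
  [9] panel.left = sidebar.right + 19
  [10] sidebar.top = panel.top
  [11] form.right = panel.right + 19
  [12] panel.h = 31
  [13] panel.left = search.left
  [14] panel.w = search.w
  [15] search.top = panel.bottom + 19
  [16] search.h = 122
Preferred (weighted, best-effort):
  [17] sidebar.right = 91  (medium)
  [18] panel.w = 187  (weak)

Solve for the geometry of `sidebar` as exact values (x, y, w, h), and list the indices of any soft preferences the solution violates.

sidebar = (x=30, y=27, w=61, h=235)
violated soft preferences: 18

1. sidebar.x = 30  [sidebar.left = form.left + 19]
2. sidebar.y = 27  [sidebar.top = form.top + 19]
3. sidebar.h = 235  [form.bottom = sidebar.bottom + 19]
4. sidebar.w = 61  [panel.left = sidebar.right + 19]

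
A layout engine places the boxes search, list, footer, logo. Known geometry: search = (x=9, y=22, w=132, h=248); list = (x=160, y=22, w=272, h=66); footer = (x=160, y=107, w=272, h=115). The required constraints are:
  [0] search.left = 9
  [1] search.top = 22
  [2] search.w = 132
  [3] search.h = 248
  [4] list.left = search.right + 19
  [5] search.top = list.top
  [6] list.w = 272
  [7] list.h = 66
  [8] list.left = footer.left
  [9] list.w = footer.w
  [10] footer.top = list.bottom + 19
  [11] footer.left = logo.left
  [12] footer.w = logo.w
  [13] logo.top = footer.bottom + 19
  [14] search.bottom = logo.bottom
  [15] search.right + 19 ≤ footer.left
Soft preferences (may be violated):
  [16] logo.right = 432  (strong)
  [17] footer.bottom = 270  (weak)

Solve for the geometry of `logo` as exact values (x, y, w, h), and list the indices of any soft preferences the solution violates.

1. logo.x = 160  [footer.left = logo.left]
2. logo.w = 272  [footer.w = logo.w]
3. logo.y = 241  [logo.top = footer.bottom + 19]
4. logo.h = 29  [search.bottom = logo.bottom]

logo = (x=160, y=241, w=272, h=29)
violated soft preferences: 17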